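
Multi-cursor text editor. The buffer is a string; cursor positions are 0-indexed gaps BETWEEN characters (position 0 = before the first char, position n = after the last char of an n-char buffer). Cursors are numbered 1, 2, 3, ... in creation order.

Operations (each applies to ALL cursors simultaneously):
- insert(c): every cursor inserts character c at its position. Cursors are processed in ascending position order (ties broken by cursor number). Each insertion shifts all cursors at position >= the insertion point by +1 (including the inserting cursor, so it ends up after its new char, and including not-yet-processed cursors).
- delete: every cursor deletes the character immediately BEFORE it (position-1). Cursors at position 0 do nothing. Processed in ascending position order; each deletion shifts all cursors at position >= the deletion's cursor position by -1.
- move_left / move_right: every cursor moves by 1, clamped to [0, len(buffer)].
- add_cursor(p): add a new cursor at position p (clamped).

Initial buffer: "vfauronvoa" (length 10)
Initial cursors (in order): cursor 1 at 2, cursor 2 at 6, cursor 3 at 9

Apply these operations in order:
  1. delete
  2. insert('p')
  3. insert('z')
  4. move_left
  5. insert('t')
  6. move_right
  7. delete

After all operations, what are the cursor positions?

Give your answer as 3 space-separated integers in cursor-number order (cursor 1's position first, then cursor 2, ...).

After op 1 (delete): buffer="vaurnva" (len 7), cursors c1@1 c2@4 c3@6, authorship .......
After op 2 (insert('p')): buffer="vpaurpnvpa" (len 10), cursors c1@2 c2@6 c3@9, authorship .1...2..3.
After op 3 (insert('z')): buffer="vpzaurpznvpza" (len 13), cursors c1@3 c2@8 c3@12, authorship .11...22..33.
After op 4 (move_left): buffer="vpzaurpznvpza" (len 13), cursors c1@2 c2@7 c3@11, authorship .11...22..33.
After op 5 (insert('t')): buffer="vptzaurptznvptza" (len 16), cursors c1@3 c2@9 c3@14, authorship .111...222..333.
After op 6 (move_right): buffer="vptzaurptznvptza" (len 16), cursors c1@4 c2@10 c3@15, authorship .111...222..333.
After op 7 (delete): buffer="vptaurptnvpta" (len 13), cursors c1@3 c2@8 c3@12, authorship .11...22..33.

Answer: 3 8 12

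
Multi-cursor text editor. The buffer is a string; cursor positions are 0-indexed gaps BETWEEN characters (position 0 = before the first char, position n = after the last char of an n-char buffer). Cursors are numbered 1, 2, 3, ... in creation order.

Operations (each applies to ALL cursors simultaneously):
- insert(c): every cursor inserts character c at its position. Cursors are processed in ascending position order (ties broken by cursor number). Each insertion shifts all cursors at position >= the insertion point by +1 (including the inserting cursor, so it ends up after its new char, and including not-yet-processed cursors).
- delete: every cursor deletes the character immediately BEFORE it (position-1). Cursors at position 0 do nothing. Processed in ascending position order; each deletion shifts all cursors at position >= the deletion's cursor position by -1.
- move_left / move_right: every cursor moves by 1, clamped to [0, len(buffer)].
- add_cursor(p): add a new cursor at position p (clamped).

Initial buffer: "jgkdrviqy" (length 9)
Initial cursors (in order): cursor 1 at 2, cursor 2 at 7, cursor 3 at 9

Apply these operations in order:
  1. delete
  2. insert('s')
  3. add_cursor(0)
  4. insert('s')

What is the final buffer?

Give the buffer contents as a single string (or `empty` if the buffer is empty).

Answer: sjsskdrvssqss

Derivation:
After op 1 (delete): buffer="jkdrvq" (len 6), cursors c1@1 c2@5 c3@6, authorship ......
After op 2 (insert('s')): buffer="jskdrvsqs" (len 9), cursors c1@2 c2@7 c3@9, authorship .1....2.3
After op 3 (add_cursor(0)): buffer="jskdrvsqs" (len 9), cursors c4@0 c1@2 c2@7 c3@9, authorship .1....2.3
After op 4 (insert('s')): buffer="sjsskdrvssqss" (len 13), cursors c4@1 c1@4 c2@10 c3@13, authorship 4.11....22.33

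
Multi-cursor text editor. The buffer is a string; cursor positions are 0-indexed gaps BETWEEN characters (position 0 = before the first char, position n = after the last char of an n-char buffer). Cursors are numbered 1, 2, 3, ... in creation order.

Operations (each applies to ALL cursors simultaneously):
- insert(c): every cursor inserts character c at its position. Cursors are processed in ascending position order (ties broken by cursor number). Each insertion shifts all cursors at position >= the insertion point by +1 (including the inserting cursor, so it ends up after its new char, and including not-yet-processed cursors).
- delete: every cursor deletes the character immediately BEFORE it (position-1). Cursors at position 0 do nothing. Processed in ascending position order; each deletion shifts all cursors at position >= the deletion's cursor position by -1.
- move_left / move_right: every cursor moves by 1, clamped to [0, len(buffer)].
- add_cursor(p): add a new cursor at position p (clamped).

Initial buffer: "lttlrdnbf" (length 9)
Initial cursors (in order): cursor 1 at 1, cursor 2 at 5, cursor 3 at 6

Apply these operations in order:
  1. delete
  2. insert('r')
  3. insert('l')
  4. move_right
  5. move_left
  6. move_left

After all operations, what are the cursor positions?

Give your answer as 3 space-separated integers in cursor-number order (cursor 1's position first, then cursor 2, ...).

Answer: 1 8 8

Derivation:
After op 1 (delete): buffer="ttlnbf" (len 6), cursors c1@0 c2@3 c3@3, authorship ......
After op 2 (insert('r')): buffer="rttlrrnbf" (len 9), cursors c1@1 c2@6 c3@6, authorship 1...23...
After op 3 (insert('l')): buffer="rlttlrrllnbf" (len 12), cursors c1@2 c2@9 c3@9, authorship 11...2323...
After op 4 (move_right): buffer="rlttlrrllnbf" (len 12), cursors c1@3 c2@10 c3@10, authorship 11...2323...
After op 5 (move_left): buffer="rlttlrrllnbf" (len 12), cursors c1@2 c2@9 c3@9, authorship 11...2323...
After op 6 (move_left): buffer="rlttlrrllnbf" (len 12), cursors c1@1 c2@8 c3@8, authorship 11...2323...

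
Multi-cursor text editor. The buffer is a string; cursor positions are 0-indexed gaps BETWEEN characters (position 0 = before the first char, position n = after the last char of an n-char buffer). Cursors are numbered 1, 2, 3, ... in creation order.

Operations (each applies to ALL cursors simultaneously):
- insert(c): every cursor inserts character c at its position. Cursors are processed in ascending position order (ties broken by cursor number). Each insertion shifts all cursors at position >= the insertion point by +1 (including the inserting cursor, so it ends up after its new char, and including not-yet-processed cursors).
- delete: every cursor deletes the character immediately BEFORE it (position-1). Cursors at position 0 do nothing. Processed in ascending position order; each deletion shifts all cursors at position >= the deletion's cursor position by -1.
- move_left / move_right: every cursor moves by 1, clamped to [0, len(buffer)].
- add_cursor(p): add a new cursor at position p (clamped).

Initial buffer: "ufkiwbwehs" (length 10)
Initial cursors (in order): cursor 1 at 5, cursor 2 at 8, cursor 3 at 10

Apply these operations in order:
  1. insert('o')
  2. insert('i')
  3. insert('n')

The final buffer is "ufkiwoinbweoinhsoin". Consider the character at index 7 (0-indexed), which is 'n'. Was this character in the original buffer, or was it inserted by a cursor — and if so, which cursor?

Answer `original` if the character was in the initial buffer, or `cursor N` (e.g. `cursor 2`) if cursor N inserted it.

After op 1 (insert('o')): buffer="ufkiwobweohso" (len 13), cursors c1@6 c2@10 c3@13, authorship .....1...2..3
After op 2 (insert('i')): buffer="ufkiwoibweoihsoi" (len 16), cursors c1@7 c2@12 c3@16, authorship .....11...22..33
After op 3 (insert('n')): buffer="ufkiwoinbweoinhsoin" (len 19), cursors c1@8 c2@14 c3@19, authorship .....111...222..333
Authorship (.=original, N=cursor N): . . . . . 1 1 1 . . . 2 2 2 . . 3 3 3
Index 7: author = 1

Answer: cursor 1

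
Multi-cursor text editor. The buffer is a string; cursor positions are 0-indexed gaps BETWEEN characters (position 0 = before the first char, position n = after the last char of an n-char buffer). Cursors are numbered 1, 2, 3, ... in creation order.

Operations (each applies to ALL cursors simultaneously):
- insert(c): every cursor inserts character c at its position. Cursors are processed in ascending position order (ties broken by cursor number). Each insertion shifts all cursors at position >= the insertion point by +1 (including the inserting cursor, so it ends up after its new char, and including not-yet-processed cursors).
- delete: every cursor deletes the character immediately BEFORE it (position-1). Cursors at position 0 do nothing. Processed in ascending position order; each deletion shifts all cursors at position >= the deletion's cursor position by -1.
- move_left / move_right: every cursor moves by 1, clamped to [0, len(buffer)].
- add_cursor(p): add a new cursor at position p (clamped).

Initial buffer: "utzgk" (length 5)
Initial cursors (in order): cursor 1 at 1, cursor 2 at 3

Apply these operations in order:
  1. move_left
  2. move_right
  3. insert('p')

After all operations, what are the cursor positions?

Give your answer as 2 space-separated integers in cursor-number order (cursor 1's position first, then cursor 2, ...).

Answer: 2 5

Derivation:
After op 1 (move_left): buffer="utzgk" (len 5), cursors c1@0 c2@2, authorship .....
After op 2 (move_right): buffer="utzgk" (len 5), cursors c1@1 c2@3, authorship .....
After op 3 (insert('p')): buffer="uptzpgk" (len 7), cursors c1@2 c2@5, authorship .1..2..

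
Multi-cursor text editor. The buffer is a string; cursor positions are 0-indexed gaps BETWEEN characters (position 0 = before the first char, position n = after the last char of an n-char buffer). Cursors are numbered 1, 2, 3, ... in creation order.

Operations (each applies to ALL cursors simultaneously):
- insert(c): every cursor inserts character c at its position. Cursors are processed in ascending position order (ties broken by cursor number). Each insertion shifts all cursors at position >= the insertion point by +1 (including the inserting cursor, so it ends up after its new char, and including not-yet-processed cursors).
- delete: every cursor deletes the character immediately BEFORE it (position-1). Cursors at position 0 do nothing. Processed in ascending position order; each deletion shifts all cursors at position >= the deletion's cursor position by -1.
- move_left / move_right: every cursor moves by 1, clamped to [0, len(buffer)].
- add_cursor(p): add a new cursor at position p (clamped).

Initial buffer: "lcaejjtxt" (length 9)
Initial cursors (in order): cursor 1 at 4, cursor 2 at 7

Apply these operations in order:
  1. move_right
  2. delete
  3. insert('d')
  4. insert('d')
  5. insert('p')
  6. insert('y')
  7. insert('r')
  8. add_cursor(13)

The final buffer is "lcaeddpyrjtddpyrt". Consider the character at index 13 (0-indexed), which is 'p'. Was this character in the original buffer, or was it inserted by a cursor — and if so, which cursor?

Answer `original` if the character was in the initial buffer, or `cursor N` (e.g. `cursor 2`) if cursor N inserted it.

Answer: cursor 2

Derivation:
After op 1 (move_right): buffer="lcaejjtxt" (len 9), cursors c1@5 c2@8, authorship .........
After op 2 (delete): buffer="lcaejtt" (len 7), cursors c1@4 c2@6, authorship .......
After op 3 (insert('d')): buffer="lcaedjtdt" (len 9), cursors c1@5 c2@8, authorship ....1..2.
After op 4 (insert('d')): buffer="lcaeddjtddt" (len 11), cursors c1@6 c2@10, authorship ....11..22.
After op 5 (insert('p')): buffer="lcaeddpjtddpt" (len 13), cursors c1@7 c2@12, authorship ....111..222.
After op 6 (insert('y')): buffer="lcaeddpyjtddpyt" (len 15), cursors c1@8 c2@14, authorship ....1111..2222.
After op 7 (insert('r')): buffer="lcaeddpyrjtddpyrt" (len 17), cursors c1@9 c2@16, authorship ....11111..22222.
After op 8 (add_cursor(13)): buffer="lcaeddpyrjtddpyrt" (len 17), cursors c1@9 c3@13 c2@16, authorship ....11111..22222.
Authorship (.=original, N=cursor N): . . . . 1 1 1 1 1 . . 2 2 2 2 2 .
Index 13: author = 2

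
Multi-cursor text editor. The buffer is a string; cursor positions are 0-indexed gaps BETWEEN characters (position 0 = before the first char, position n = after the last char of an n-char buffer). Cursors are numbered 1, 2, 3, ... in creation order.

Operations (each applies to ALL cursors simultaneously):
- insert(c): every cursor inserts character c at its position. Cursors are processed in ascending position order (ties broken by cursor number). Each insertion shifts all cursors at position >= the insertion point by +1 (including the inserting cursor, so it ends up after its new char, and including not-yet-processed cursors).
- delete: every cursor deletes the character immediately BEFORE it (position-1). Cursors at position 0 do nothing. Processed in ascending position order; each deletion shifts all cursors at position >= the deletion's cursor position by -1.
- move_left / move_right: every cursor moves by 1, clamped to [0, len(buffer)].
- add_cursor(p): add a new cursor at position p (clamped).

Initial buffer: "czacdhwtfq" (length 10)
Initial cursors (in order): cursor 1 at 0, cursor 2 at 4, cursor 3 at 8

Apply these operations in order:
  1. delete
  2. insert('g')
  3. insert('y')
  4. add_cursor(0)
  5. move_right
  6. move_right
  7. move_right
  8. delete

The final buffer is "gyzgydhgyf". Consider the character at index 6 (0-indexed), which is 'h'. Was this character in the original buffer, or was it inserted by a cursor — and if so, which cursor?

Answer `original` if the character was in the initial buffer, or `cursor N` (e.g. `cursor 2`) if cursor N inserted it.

Answer: original

Derivation:
After op 1 (delete): buffer="czadhwfq" (len 8), cursors c1@0 c2@3 c3@6, authorship ........
After op 2 (insert('g')): buffer="gczagdhwgfq" (len 11), cursors c1@1 c2@5 c3@9, authorship 1...2...3..
After op 3 (insert('y')): buffer="gyczagydhwgyfq" (len 14), cursors c1@2 c2@7 c3@12, authorship 11...22...33..
After op 4 (add_cursor(0)): buffer="gyczagydhwgyfq" (len 14), cursors c4@0 c1@2 c2@7 c3@12, authorship 11...22...33..
After op 5 (move_right): buffer="gyczagydhwgyfq" (len 14), cursors c4@1 c1@3 c2@8 c3@13, authorship 11...22...33..
After op 6 (move_right): buffer="gyczagydhwgyfq" (len 14), cursors c4@2 c1@4 c2@9 c3@14, authorship 11...22...33..
After op 7 (move_right): buffer="gyczagydhwgyfq" (len 14), cursors c4@3 c1@5 c2@10 c3@14, authorship 11...22...33..
After op 8 (delete): buffer="gyzgydhgyf" (len 10), cursors c4@2 c1@3 c2@7 c3@10, authorship 11.22..33.
Authorship (.=original, N=cursor N): 1 1 . 2 2 . . 3 3 .
Index 6: author = original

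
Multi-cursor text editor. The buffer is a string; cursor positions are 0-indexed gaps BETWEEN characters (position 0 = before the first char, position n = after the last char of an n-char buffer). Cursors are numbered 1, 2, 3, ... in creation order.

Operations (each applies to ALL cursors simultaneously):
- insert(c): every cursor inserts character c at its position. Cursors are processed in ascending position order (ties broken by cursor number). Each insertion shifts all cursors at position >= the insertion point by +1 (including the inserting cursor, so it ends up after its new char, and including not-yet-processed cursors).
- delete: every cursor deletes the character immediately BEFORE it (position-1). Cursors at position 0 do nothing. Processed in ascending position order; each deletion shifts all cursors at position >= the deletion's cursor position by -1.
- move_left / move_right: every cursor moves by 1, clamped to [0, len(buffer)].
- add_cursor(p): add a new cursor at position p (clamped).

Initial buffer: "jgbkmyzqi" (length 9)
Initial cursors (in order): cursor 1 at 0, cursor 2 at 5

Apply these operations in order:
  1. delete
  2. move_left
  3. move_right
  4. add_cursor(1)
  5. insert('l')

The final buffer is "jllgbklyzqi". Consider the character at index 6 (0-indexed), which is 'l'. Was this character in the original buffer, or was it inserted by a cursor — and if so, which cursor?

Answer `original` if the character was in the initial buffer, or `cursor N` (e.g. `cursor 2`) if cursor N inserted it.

Answer: cursor 2

Derivation:
After op 1 (delete): buffer="jgbkyzqi" (len 8), cursors c1@0 c2@4, authorship ........
After op 2 (move_left): buffer="jgbkyzqi" (len 8), cursors c1@0 c2@3, authorship ........
After op 3 (move_right): buffer="jgbkyzqi" (len 8), cursors c1@1 c2@4, authorship ........
After op 4 (add_cursor(1)): buffer="jgbkyzqi" (len 8), cursors c1@1 c3@1 c2@4, authorship ........
After op 5 (insert('l')): buffer="jllgbklyzqi" (len 11), cursors c1@3 c3@3 c2@7, authorship .13...2....
Authorship (.=original, N=cursor N): . 1 3 . . . 2 . . . .
Index 6: author = 2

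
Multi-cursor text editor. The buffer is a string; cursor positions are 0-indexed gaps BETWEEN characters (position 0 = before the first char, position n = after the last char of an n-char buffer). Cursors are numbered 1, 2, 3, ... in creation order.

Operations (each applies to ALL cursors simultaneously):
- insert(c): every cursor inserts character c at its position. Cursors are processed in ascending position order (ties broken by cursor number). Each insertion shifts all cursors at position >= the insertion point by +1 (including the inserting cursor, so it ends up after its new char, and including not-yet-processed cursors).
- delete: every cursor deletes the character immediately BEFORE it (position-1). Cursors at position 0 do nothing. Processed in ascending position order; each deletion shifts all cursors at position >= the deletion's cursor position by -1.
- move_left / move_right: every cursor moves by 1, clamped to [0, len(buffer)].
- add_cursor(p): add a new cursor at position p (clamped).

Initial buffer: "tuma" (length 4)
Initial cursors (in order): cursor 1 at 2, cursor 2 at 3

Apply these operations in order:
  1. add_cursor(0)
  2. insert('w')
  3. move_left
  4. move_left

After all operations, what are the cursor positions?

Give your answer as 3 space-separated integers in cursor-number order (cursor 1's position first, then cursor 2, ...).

After op 1 (add_cursor(0)): buffer="tuma" (len 4), cursors c3@0 c1@2 c2@3, authorship ....
After op 2 (insert('w')): buffer="wtuwmwa" (len 7), cursors c3@1 c1@4 c2@6, authorship 3..1.2.
After op 3 (move_left): buffer="wtuwmwa" (len 7), cursors c3@0 c1@3 c2@5, authorship 3..1.2.
After op 4 (move_left): buffer="wtuwmwa" (len 7), cursors c3@0 c1@2 c2@4, authorship 3..1.2.

Answer: 2 4 0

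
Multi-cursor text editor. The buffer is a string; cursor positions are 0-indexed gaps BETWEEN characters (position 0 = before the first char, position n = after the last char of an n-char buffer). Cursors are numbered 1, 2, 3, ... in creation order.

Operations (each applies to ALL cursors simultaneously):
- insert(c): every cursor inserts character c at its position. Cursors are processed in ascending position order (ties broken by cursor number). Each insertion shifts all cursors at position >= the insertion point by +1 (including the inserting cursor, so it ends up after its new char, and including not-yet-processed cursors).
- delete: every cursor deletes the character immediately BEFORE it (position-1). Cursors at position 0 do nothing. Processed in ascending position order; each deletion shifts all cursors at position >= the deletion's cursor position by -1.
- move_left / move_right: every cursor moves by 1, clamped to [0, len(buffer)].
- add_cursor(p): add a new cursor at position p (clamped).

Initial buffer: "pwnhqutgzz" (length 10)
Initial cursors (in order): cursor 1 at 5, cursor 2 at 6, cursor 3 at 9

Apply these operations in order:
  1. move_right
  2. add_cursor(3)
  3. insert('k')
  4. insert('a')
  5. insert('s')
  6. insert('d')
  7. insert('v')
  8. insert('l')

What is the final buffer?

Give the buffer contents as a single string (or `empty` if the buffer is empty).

Answer: pwnkasdvlhqukasdvltkasdvlgzzkasdvl

Derivation:
After op 1 (move_right): buffer="pwnhqutgzz" (len 10), cursors c1@6 c2@7 c3@10, authorship ..........
After op 2 (add_cursor(3)): buffer="pwnhqutgzz" (len 10), cursors c4@3 c1@6 c2@7 c3@10, authorship ..........
After op 3 (insert('k')): buffer="pwnkhquktkgzzk" (len 14), cursors c4@4 c1@8 c2@10 c3@14, authorship ...4...1.2...3
After op 4 (insert('a')): buffer="pwnkahqukatkagzzka" (len 18), cursors c4@5 c1@10 c2@13 c3@18, authorship ...44...11.22...33
After op 5 (insert('s')): buffer="pwnkashqukastkasgzzkas" (len 22), cursors c4@6 c1@12 c2@16 c3@22, authorship ...444...111.222...333
After op 6 (insert('d')): buffer="pwnkasdhqukasdtkasdgzzkasd" (len 26), cursors c4@7 c1@14 c2@19 c3@26, authorship ...4444...1111.2222...3333
After op 7 (insert('v')): buffer="pwnkasdvhqukasdvtkasdvgzzkasdv" (len 30), cursors c4@8 c1@16 c2@22 c3@30, authorship ...44444...11111.22222...33333
After op 8 (insert('l')): buffer="pwnkasdvlhqukasdvltkasdvlgzzkasdvl" (len 34), cursors c4@9 c1@18 c2@25 c3@34, authorship ...444444...111111.222222...333333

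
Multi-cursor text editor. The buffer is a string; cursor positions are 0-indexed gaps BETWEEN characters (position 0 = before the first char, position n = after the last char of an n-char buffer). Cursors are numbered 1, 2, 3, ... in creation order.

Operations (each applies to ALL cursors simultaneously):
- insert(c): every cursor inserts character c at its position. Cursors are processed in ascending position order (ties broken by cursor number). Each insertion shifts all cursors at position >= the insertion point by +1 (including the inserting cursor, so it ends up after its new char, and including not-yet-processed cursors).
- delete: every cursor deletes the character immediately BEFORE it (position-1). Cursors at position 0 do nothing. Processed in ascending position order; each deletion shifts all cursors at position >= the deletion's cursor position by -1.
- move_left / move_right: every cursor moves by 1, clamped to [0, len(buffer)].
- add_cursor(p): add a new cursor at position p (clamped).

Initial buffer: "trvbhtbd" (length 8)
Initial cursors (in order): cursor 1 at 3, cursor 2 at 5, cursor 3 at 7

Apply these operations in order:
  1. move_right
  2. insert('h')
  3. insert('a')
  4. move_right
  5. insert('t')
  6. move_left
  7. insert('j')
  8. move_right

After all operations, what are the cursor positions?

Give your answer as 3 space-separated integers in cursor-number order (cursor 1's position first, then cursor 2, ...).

Answer: 9 15 20

Derivation:
After op 1 (move_right): buffer="trvbhtbd" (len 8), cursors c1@4 c2@6 c3@8, authorship ........
After op 2 (insert('h')): buffer="trvbhhthbdh" (len 11), cursors c1@5 c2@8 c3@11, authorship ....1..2..3
After op 3 (insert('a')): buffer="trvbhahthabdha" (len 14), cursors c1@6 c2@10 c3@14, authorship ....11..22..33
After op 4 (move_right): buffer="trvbhahthabdha" (len 14), cursors c1@7 c2@11 c3@14, authorship ....11..22..33
After op 5 (insert('t')): buffer="trvbhahtthabtdhat" (len 17), cursors c1@8 c2@13 c3@17, authorship ....11.1.22.2.333
After op 6 (move_left): buffer="trvbhahtthabtdhat" (len 17), cursors c1@7 c2@12 c3@16, authorship ....11.1.22.2.333
After op 7 (insert('j')): buffer="trvbhahjtthabjtdhajt" (len 20), cursors c1@8 c2@14 c3@19, authorship ....11.11.22.22.3333
After op 8 (move_right): buffer="trvbhahjtthabjtdhajt" (len 20), cursors c1@9 c2@15 c3@20, authorship ....11.11.22.22.3333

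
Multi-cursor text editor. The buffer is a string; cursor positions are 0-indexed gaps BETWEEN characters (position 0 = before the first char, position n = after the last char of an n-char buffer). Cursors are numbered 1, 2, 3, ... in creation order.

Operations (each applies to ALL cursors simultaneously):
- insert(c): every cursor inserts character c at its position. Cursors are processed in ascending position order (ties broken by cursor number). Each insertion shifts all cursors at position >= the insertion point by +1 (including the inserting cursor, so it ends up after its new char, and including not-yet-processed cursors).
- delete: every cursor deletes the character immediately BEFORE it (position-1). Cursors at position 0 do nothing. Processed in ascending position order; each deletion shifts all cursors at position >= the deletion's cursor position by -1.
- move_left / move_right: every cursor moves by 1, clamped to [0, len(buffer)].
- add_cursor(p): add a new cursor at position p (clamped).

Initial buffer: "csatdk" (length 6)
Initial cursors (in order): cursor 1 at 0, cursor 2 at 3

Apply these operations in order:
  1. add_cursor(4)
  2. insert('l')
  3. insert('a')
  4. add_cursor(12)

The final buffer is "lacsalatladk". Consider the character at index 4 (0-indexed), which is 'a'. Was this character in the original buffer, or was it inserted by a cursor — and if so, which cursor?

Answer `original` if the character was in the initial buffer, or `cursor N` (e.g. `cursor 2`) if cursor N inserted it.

Answer: original

Derivation:
After op 1 (add_cursor(4)): buffer="csatdk" (len 6), cursors c1@0 c2@3 c3@4, authorship ......
After op 2 (insert('l')): buffer="lcsaltldk" (len 9), cursors c1@1 c2@5 c3@7, authorship 1...2.3..
After op 3 (insert('a')): buffer="lacsalatladk" (len 12), cursors c1@2 c2@7 c3@10, authorship 11...22.33..
After op 4 (add_cursor(12)): buffer="lacsalatladk" (len 12), cursors c1@2 c2@7 c3@10 c4@12, authorship 11...22.33..
Authorship (.=original, N=cursor N): 1 1 . . . 2 2 . 3 3 . .
Index 4: author = original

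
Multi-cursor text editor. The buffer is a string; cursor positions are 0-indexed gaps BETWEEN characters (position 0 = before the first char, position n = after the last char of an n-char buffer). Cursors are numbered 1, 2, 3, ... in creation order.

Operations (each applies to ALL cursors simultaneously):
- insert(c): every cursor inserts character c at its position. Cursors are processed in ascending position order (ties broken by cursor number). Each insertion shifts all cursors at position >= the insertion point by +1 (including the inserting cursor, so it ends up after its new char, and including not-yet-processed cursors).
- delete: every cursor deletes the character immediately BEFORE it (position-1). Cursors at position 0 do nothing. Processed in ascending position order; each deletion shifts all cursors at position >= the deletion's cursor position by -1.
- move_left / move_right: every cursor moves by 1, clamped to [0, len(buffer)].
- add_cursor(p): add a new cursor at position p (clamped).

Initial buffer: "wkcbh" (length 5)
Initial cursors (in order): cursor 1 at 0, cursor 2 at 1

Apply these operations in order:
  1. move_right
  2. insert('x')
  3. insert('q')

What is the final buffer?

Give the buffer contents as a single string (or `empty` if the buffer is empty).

After op 1 (move_right): buffer="wkcbh" (len 5), cursors c1@1 c2@2, authorship .....
After op 2 (insert('x')): buffer="wxkxcbh" (len 7), cursors c1@2 c2@4, authorship .1.2...
After op 3 (insert('q')): buffer="wxqkxqcbh" (len 9), cursors c1@3 c2@6, authorship .11.22...

Answer: wxqkxqcbh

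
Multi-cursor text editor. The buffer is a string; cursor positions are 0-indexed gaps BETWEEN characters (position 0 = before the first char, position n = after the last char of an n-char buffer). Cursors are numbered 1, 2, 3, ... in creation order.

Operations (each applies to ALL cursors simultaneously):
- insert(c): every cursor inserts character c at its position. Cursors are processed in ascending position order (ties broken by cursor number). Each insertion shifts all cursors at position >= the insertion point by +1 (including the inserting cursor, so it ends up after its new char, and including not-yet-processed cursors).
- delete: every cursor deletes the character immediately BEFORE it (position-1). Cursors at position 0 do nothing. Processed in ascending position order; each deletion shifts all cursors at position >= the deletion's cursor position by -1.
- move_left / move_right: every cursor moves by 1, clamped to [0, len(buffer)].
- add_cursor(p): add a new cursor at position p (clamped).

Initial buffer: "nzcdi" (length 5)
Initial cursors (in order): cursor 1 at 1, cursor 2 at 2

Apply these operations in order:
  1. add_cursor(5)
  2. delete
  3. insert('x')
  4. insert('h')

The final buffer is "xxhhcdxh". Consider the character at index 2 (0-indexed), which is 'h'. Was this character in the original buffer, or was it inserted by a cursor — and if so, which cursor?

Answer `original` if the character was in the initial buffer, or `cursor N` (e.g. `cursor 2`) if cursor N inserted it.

Answer: cursor 1

Derivation:
After op 1 (add_cursor(5)): buffer="nzcdi" (len 5), cursors c1@1 c2@2 c3@5, authorship .....
After op 2 (delete): buffer="cd" (len 2), cursors c1@0 c2@0 c3@2, authorship ..
After op 3 (insert('x')): buffer="xxcdx" (len 5), cursors c1@2 c2@2 c3@5, authorship 12..3
After op 4 (insert('h')): buffer="xxhhcdxh" (len 8), cursors c1@4 c2@4 c3@8, authorship 1212..33
Authorship (.=original, N=cursor N): 1 2 1 2 . . 3 3
Index 2: author = 1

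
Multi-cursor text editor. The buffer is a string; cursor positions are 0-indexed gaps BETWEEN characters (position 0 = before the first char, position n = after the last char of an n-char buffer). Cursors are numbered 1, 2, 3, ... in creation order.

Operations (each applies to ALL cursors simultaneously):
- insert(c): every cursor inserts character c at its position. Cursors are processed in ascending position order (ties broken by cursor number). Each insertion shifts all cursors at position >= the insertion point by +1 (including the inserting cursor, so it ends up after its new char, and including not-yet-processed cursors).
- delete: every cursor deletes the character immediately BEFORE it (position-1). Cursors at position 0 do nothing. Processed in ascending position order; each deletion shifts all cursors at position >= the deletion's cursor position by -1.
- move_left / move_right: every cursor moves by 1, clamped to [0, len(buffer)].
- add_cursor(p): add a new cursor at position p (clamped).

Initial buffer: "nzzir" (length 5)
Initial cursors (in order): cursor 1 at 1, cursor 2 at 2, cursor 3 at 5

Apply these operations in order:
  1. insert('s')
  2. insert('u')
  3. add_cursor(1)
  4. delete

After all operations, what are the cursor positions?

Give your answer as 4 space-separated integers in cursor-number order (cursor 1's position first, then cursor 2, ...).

After op 1 (insert('s')): buffer="nszszirs" (len 8), cursors c1@2 c2@4 c3@8, authorship .1.2...3
After op 2 (insert('u')): buffer="nsuzsuzirsu" (len 11), cursors c1@3 c2@6 c3@11, authorship .11.22...33
After op 3 (add_cursor(1)): buffer="nsuzsuzirsu" (len 11), cursors c4@1 c1@3 c2@6 c3@11, authorship .11.22...33
After op 4 (delete): buffer="szszirs" (len 7), cursors c4@0 c1@1 c2@3 c3@7, authorship 1.2...3

Answer: 1 3 7 0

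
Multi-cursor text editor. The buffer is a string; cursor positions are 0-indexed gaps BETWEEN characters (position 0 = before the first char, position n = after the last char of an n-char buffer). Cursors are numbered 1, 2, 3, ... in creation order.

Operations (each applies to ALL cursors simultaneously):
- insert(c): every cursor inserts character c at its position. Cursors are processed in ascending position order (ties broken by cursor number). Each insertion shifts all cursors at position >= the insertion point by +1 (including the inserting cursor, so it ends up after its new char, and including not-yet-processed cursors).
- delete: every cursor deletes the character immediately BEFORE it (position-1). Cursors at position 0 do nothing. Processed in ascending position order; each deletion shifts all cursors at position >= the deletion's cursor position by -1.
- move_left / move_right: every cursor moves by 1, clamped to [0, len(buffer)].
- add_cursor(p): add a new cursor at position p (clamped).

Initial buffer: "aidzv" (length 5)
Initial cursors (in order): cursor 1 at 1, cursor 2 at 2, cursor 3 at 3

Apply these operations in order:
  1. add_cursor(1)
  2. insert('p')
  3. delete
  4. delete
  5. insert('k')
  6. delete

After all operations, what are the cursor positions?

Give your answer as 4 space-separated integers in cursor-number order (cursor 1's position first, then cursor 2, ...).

After op 1 (add_cursor(1)): buffer="aidzv" (len 5), cursors c1@1 c4@1 c2@2 c3@3, authorship .....
After op 2 (insert('p')): buffer="appipdpzv" (len 9), cursors c1@3 c4@3 c2@5 c3@7, authorship .14.2.3..
After op 3 (delete): buffer="aidzv" (len 5), cursors c1@1 c4@1 c2@2 c3@3, authorship .....
After op 4 (delete): buffer="zv" (len 2), cursors c1@0 c2@0 c3@0 c4@0, authorship ..
After op 5 (insert('k')): buffer="kkkkzv" (len 6), cursors c1@4 c2@4 c3@4 c4@4, authorship 1234..
After op 6 (delete): buffer="zv" (len 2), cursors c1@0 c2@0 c3@0 c4@0, authorship ..

Answer: 0 0 0 0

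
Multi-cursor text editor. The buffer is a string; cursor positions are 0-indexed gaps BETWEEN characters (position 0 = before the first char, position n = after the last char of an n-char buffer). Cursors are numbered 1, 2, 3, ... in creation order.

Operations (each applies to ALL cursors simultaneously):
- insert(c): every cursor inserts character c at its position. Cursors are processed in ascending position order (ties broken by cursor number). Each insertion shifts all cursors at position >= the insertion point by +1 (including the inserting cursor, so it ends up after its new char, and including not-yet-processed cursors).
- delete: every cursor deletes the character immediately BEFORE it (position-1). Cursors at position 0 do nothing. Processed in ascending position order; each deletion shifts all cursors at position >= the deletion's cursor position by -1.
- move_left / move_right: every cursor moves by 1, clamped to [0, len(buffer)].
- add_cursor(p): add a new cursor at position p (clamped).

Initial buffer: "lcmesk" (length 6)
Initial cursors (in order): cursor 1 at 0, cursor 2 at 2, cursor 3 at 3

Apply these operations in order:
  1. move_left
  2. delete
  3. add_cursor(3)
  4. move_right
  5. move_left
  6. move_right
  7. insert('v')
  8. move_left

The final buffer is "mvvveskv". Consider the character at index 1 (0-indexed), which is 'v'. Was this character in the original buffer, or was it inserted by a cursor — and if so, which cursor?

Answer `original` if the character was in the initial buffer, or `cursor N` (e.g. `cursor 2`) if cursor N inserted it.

Answer: cursor 1

Derivation:
After op 1 (move_left): buffer="lcmesk" (len 6), cursors c1@0 c2@1 c3@2, authorship ......
After op 2 (delete): buffer="mesk" (len 4), cursors c1@0 c2@0 c3@0, authorship ....
After op 3 (add_cursor(3)): buffer="mesk" (len 4), cursors c1@0 c2@0 c3@0 c4@3, authorship ....
After op 4 (move_right): buffer="mesk" (len 4), cursors c1@1 c2@1 c3@1 c4@4, authorship ....
After op 5 (move_left): buffer="mesk" (len 4), cursors c1@0 c2@0 c3@0 c4@3, authorship ....
After op 6 (move_right): buffer="mesk" (len 4), cursors c1@1 c2@1 c3@1 c4@4, authorship ....
After op 7 (insert('v')): buffer="mvvveskv" (len 8), cursors c1@4 c2@4 c3@4 c4@8, authorship .123...4
After op 8 (move_left): buffer="mvvveskv" (len 8), cursors c1@3 c2@3 c3@3 c4@7, authorship .123...4
Authorship (.=original, N=cursor N): . 1 2 3 . . . 4
Index 1: author = 1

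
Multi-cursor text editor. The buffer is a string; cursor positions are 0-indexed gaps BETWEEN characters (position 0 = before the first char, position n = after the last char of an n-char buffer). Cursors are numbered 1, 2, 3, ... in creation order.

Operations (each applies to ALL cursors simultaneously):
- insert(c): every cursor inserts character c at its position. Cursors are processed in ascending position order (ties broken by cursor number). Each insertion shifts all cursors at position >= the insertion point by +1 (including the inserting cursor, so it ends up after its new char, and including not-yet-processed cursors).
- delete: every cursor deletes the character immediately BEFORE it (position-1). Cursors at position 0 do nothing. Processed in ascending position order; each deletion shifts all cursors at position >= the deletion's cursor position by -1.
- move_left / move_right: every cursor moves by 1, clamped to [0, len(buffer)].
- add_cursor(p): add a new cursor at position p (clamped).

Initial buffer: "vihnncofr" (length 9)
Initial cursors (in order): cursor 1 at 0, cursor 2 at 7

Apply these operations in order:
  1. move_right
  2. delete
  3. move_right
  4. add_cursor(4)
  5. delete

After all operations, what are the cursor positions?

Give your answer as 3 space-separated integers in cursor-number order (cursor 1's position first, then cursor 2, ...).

After op 1 (move_right): buffer="vihnncofr" (len 9), cursors c1@1 c2@8, authorship .........
After op 2 (delete): buffer="ihnncor" (len 7), cursors c1@0 c2@6, authorship .......
After op 3 (move_right): buffer="ihnncor" (len 7), cursors c1@1 c2@7, authorship .......
After op 4 (add_cursor(4)): buffer="ihnncor" (len 7), cursors c1@1 c3@4 c2@7, authorship .......
After op 5 (delete): buffer="hnco" (len 4), cursors c1@0 c3@2 c2@4, authorship ....

Answer: 0 4 2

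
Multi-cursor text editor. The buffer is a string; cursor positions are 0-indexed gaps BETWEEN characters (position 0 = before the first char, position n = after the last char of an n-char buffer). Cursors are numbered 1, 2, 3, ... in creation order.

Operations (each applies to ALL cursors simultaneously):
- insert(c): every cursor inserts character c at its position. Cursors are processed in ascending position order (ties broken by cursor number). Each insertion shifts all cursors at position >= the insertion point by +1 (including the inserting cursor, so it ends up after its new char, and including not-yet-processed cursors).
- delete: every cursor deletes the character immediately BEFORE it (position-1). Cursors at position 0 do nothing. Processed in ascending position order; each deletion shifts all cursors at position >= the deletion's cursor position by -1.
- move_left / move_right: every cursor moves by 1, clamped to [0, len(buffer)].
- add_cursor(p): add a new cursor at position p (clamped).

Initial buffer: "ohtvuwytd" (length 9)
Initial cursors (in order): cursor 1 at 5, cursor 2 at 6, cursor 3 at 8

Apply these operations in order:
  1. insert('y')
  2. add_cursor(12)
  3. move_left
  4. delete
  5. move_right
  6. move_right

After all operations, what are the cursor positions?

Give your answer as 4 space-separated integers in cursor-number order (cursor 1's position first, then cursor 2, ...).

Answer: 6 7 8 8

Derivation:
After op 1 (insert('y')): buffer="ohtvuywyytyd" (len 12), cursors c1@6 c2@8 c3@11, authorship .....1.2..3.
After op 2 (add_cursor(12)): buffer="ohtvuywyytyd" (len 12), cursors c1@6 c2@8 c3@11 c4@12, authorship .....1.2..3.
After op 3 (move_left): buffer="ohtvuywyytyd" (len 12), cursors c1@5 c2@7 c3@10 c4@11, authorship .....1.2..3.
After op 4 (delete): buffer="ohtvyyyd" (len 8), cursors c1@4 c2@5 c3@7 c4@7, authorship ....12..
After op 5 (move_right): buffer="ohtvyyyd" (len 8), cursors c1@5 c2@6 c3@8 c4@8, authorship ....12..
After op 6 (move_right): buffer="ohtvyyyd" (len 8), cursors c1@6 c2@7 c3@8 c4@8, authorship ....12..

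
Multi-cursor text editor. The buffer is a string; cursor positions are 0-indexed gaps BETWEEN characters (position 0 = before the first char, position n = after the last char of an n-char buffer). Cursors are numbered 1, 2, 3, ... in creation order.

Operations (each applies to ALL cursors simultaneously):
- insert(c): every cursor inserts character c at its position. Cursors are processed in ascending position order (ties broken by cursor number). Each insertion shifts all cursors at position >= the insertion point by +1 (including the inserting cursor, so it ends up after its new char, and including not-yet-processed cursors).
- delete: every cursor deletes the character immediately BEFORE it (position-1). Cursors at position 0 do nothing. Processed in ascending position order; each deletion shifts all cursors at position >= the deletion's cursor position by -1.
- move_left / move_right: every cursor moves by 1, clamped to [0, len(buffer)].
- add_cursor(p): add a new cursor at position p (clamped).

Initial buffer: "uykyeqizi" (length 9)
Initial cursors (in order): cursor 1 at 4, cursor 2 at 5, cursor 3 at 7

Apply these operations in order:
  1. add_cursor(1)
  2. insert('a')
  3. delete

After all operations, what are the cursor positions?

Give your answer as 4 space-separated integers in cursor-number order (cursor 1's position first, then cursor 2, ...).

Answer: 4 5 7 1

Derivation:
After op 1 (add_cursor(1)): buffer="uykyeqizi" (len 9), cursors c4@1 c1@4 c2@5 c3@7, authorship .........
After op 2 (insert('a')): buffer="uaykyaeaqiazi" (len 13), cursors c4@2 c1@6 c2@8 c3@11, authorship .4...1.2..3..
After op 3 (delete): buffer="uykyeqizi" (len 9), cursors c4@1 c1@4 c2@5 c3@7, authorship .........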